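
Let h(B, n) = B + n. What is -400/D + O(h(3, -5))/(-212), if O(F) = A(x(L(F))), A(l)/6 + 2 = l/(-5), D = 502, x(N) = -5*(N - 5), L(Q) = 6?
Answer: -20447/26606 ≈ -0.76851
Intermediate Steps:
x(N) = 25 - 5*N (x(N) = -5*(-5 + N) = 25 - 5*N)
A(l) = -12 - 6*l/5 (A(l) = -12 + 6*(l/(-5)) = -12 + 6*(l*(-⅕)) = -12 + 6*(-l/5) = -12 - 6*l/5)
O(F) = -6 (O(F) = -12 - 6*(25 - 5*6)/5 = -12 - 6*(25 - 30)/5 = -12 - 6/5*(-5) = -12 + 6 = -6)
-400/D + O(h(3, -5))/(-212) = -400/502 - 6/(-212) = -400*1/502 - 6*(-1/212) = -200/251 + 3/106 = -20447/26606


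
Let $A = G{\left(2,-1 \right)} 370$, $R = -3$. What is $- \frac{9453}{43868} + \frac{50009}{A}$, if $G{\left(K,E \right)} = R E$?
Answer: $\frac{1091650991}{24346740} \approx 44.838$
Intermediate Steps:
$G{\left(K,E \right)} = - 3 E$
$A = 1110$ ($A = \left(-3\right) \left(-1\right) 370 = 3 \cdot 370 = 1110$)
$- \frac{9453}{43868} + \frac{50009}{A} = - \frac{9453}{43868} + \frac{50009}{1110} = \frac{1091650991}{24346740}$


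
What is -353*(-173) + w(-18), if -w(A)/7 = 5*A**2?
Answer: 49729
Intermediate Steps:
w(A) = -35*A**2
-353*(-173) + w(-18) = -353*(-173) - 35*(-18)**2 = 61069 - 35*324 = 61069 - 11340 = 49729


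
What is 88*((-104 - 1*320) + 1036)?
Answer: 53856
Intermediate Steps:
88*((-104 - 1*320) + 1036) = 88*((-104 - 320) + 1036) = 88*(-424 + 1036) = 88*612 = 53856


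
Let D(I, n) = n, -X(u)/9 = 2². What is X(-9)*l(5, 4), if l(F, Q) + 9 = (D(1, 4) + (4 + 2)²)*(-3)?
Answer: 4644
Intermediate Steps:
X(u) = -36 (X(u) = -9*2² = -9*4 = -36)
l(F, Q) = -129 (l(F, Q) = -9 + (4 + (4 + 2)²)*(-3) = -9 + (4 + 6²)*(-3) = -9 + (4 + 36)*(-3) = -9 + 40*(-3) = -9 - 120 = -129)
X(-9)*l(5, 4) = -36*(-129) = 4644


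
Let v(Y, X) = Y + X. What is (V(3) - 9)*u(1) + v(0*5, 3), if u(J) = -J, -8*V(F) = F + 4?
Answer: 103/8 ≈ 12.875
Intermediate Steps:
V(F) = -½ - F/8 (V(F) = -(F + 4)/8 = -(4 + F)/8 = -½ - F/8)
v(Y, X) = X + Y
(V(3) - 9)*u(1) + v(0*5, 3) = ((-½ - ⅛*3) - 9)*(-1*1) + (3 + 0*5) = ((-½ - 3/8) - 9)*(-1) + (3 + 0) = (-7/8 - 9)*(-1) + 3 = -79/8*(-1) + 3 = 79/8 + 3 = 103/8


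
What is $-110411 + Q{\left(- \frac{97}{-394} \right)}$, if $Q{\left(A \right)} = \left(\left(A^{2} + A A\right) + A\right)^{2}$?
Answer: $- \frac{166294052506610}{1506138481} \approx -1.1041 \cdot 10^{5}$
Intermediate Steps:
$Q{\left(A \right)} = \left(A + 2 A^{2}\right)^{2}$ ($Q{\left(A \right)} = \left(\left(A^{2} + A^{2}\right) + A\right)^{2} = \left(2 A^{2} + A\right)^{2} = \left(A + 2 A^{2}\right)^{2}$)
$-110411 + Q{\left(- \frac{97}{-394} \right)} = -110411 + \left(- \frac{97}{-394}\right)^{2} \left(1 + 2 \left(- \frac{97}{-394}\right)\right)^{2} = -110411 + \left(\left(-97\right) \left(- \frac{1}{394}\right)\right)^{2} \left(1 + 2 \left(\left(-97\right) \left(- \frac{1}{394}\right)\right)\right)^{2} = -110411 + \left(\frac{97}{394}\right)^{2} \left(1 + 2 \cdot \frac{97}{394}\right)^{2} = -110411 + \frac{9409 \left(1 + \frac{97}{197}\right)^{2}}{155236} = -110411 + \frac{9409 \left(\frac{294}{197}\right)^{2}}{155236} = -110411 + \frac{9409}{155236} \cdot \frac{86436}{38809} = -110411 + \frac{203319081}{1506138481} = - \frac{166294052506610}{1506138481}$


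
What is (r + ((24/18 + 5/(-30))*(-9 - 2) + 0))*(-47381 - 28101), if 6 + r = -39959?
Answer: 9052820447/3 ≈ 3.0176e+9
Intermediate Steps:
r = -39965 (r = -6 - 39959 = -39965)
(r + ((24/18 + 5/(-30))*(-9 - 2) + 0))*(-47381 - 28101) = (-39965 + ((24/18 + 5/(-30))*(-9 - 2) + 0))*(-47381 - 28101) = (-39965 + ((24*(1/18) + 5*(-1/30))*(-11) + 0))*(-75482) = (-39965 + ((4/3 - ⅙)*(-11) + 0))*(-75482) = (-39965 + ((7/6)*(-11) + 0))*(-75482) = (-39965 + (-77/6 + 0))*(-75482) = (-39965 - 77/6)*(-75482) = -239867/6*(-75482) = 9052820447/3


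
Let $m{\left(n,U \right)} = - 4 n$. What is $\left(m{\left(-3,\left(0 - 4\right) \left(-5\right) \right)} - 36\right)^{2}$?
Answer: $576$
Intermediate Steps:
$\left(m{\left(-3,\left(0 - 4\right) \left(-5\right) \right)} - 36\right)^{2} = \left(\left(-4\right) \left(-3\right) - 36\right)^{2} = \left(12 - 36\right)^{2} = \left(-24\right)^{2} = 576$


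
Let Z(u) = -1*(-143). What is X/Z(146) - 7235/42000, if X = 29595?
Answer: 248391079/1201200 ≈ 206.79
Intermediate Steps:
Z(u) = 143
X/Z(146) - 7235/42000 = 29595/143 - 7235/42000 = 29595*(1/143) - 7235*1/42000 = 29595/143 - 1447/8400 = 248391079/1201200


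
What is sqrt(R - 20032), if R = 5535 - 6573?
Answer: 7*I*sqrt(430) ≈ 145.16*I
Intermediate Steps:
R = -1038
sqrt(R - 20032) = sqrt(-1038 - 20032) = sqrt(-21070) = 7*I*sqrt(430)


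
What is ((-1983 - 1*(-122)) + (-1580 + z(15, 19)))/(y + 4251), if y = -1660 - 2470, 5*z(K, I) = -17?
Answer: -17222/605 ≈ -28.466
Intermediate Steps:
z(K, I) = -17/5 (z(K, I) = (1/5)*(-17) = -17/5)
y = -4130
((-1983 - 1*(-122)) + (-1580 + z(15, 19)))/(y + 4251) = ((-1983 - 1*(-122)) + (-1580 - 17/5))/(-4130 + 4251) = ((-1983 + 122) - 7917/5)/121 = (-1861 - 7917/5)*(1/121) = -17222/5*1/121 = -17222/605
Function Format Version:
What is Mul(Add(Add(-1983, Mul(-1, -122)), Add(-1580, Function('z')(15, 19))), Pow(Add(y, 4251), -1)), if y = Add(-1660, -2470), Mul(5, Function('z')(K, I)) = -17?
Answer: Rational(-17222, 605) ≈ -28.466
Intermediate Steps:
Function('z')(K, I) = Rational(-17, 5) (Function('z')(K, I) = Mul(Rational(1, 5), -17) = Rational(-17, 5))
y = -4130
Mul(Add(Add(-1983, Mul(-1, -122)), Add(-1580, Function('z')(15, 19))), Pow(Add(y, 4251), -1)) = Mul(Add(Add(-1983, Mul(-1, -122)), Add(-1580, Rational(-17, 5))), Pow(Add(-4130, 4251), -1)) = Mul(Add(Add(-1983, 122), Rational(-7917, 5)), Pow(121, -1)) = Mul(Add(-1861, Rational(-7917, 5)), Rational(1, 121)) = Mul(Rational(-17222, 5), Rational(1, 121)) = Rational(-17222, 605)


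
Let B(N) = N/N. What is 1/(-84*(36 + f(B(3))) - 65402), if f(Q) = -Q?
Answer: -1/68342 ≈ -1.4632e-5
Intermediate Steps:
B(N) = 1
1/(-84*(36 + f(B(3))) - 65402) = 1/(-84*(36 - 1*1) - 65402) = 1/(-84*(36 - 1) - 65402) = 1/(-84*35 - 65402) = 1/(-2940 - 65402) = 1/(-68342) = -1/68342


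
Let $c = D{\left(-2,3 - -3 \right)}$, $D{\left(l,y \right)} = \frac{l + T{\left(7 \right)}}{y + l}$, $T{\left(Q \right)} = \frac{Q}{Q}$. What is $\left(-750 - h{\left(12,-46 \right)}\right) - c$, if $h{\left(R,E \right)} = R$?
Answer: $- \frac{3047}{4} \approx -761.75$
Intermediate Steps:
$T{\left(Q \right)} = 1$
$D{\left(l,y \right)} = \frac{1 + l}{l + y}$ ($D{\left(l,y \right)} = \frac{l + 1}{y + l} = \frac{1 + l}{l + y}$)
$c = - \frac{1}{4}$ ($c = \frac{1 - 2}{-2 + \left(3 - -3\right)} = \frac{1}{-2 + \left(3 + 3\right)} \left(-1\right) = \frac{1}{-2 + 6} \left(-1\right) = \frac{1}{4} \left(-1\right) = - \frac{1}{4} \approx -0.25$)
$\left(-750 - h{\left(12,-46 \right)}\right) - c = \left(-750 - 12\right) - - \frac{1}{4} = \left(-750 - 12\right) + \frac{1}{4} = -762 + \frac{1}{4} = - \frac{3047}{4}$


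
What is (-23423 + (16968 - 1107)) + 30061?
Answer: 22499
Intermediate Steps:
(-23423 + (16968 - 1107)) + 30061 = (-23423 + 15861) + 30061 = -7562 + 30061 = 22499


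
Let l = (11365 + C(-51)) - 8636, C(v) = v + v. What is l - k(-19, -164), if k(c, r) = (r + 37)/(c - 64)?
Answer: 217914/83 ≈ 2625.5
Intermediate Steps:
C(v) = 2*v
l = 2627 (l = (11365 + 2*(-51)) - 8636 = (11365 - 102) - 8636 = 11263 - 8636 = 2627)
k(c, r) = (37 + r)/(-64 + c)
l - k(-19, -164) = 2627 - (37 - 164)/(-64 - 19) = 2627 - (-127)/(-83) = 2627 - (-1)*(-127)/83 = 2627 - 1*127/83 = 2627 - 127/83 = 217914/83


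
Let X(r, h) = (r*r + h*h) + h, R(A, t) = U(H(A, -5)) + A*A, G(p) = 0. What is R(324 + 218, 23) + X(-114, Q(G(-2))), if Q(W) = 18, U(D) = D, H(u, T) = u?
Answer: 307644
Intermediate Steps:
R(A, t) = A + A² (R(A, t) = A + A*A = A + A²)
X(r, h) = h + h² + r² (X(r, h) = (r² + h²) + h = (h² + r²) + h = h + h² + r²)
R(324 + 218, 23) + X(-114, Q(G(-2))) = (324 + 218)*(1 + (324 + 218)) + (18 + 18² + (-114)²) = 542*(1 + 542) + (18 + 324 + 12996) = 542*543 + 13338 = 294306 + 13338 = 307644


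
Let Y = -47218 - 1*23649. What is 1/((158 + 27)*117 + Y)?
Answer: -1/49222 ≈ -2.0316e-5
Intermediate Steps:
Y = -70867 (Y = -47218 - 23649 = -70867)
1/((158 + 27)*117 + Y) = 1/((158 + 27)*117 - 70867) = 1/(185*117 - 70867) = 1/(21645 - 70867) = 1/(-49222) = -1/49222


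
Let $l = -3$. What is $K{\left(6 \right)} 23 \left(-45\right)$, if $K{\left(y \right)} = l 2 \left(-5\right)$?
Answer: $-31050$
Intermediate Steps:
$K{\left(y \right)} = 30$ ($K{\left(y \right)} = \left(-3\right) 2 \left(-5\right) = \left(-6\right) \left(-5\right) = 30$)
$K{\left(6 \right)} 23 \left(-45\right) = 30 \cdot 23 \left(-45\right) = 690 \left(-45\right) = -31050$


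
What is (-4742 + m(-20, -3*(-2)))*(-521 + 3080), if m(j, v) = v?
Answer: -12119424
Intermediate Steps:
(-4742 + m(-20, -3*(-2)))*(-521 + 3080) = (-4742 - 3*(-2))*(-521 + 3080) = (-4742 + 6)*2559 = -4736*2559 = -12119424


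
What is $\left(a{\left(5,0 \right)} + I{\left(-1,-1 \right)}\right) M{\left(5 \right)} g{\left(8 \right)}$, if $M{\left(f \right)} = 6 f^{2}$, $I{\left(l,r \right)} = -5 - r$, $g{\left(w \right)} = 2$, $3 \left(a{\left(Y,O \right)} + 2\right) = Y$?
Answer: $-1300$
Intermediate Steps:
$a{\left(Y,O \right)} = -2 + \frac{Y}{3}$
$\left(a{\left(5,0 \right)} + I{\left(-1,-1 \right)}\right) M{\left(5 \right)} g{\left(8 \right)} = \left(\left(-2 + \frac{1}{3} \cdot 5\right) - 4\right) 6 \cdot 5^{2} \cdot 2 = \left(\left(-2 + \frac{5}{3}\right) + \left(-5 + 1\right)\right) 6 \cdot 25 \cdot 2 = \left(- \frac{1}{3} - 4\right) 150 \cdot 2 = \left(- \frac{13}{3}\right) 150 \cdot 2 = \left(-650\right) 2 = -1300$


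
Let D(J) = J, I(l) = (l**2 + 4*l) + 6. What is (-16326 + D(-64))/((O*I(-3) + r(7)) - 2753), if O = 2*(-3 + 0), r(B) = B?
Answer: 8195/1382 ≈ 5.9298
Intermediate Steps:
I(l) = 6 + l**2 + 4*l
O = -6 (O = 2*(-3) = -6)
(-16326 + D(-64))/((O*I(-3) + r(7)) - 2753) = (-16326 - 64)/((-6*(6 + (-3)**2 + 4*(-3)) + 7) - 2753) = -16390/((-6*(6 + 9 - 12) + 7) - 2753) = -16390/((-6*3 + 7) - 2753) = -16390/((-18 + 7) - 2753) = -16390/(-11 - 2753) = -16390/(-2764) = -16390*(-1/2764) = 8195/1382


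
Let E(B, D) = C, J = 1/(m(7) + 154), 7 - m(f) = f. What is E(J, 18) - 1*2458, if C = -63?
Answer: -2521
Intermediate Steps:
m(f) = 7 - f
J = 1/154 (J = 1/((7 - 1*7) + 154) = 1/((7 - 7) + 154) = 1/(0 + 154) = 1/154 ≈ 0.0064935)
E(B, D) = -63
E(J, 18) - 1*2458 = -63 - 1*2458 = -63 - 2458 = -2521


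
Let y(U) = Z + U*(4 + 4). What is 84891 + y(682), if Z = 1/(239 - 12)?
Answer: 20508770/227 ≈ 90347.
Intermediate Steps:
Z = 1/227 ≈ 0.0044053
y(U) = 1/227 + 8*U (y(U) = 1/227 + U*(4 + 4) = 1/227 + U*8 = 1/227 + 8*U)
84891 + y(682) = 84891 + (1/227 + 8*682) = 84891 + (1/227 + 5456) = 84891 + 1238513/227 = 20508770/227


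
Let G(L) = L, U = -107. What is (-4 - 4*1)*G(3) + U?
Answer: -131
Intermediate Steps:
(-4 - 4*1)*G(3) + U = (-4 - 4*1)*3 - 107 = (-4 - 4)*3 - 107 = -8*3 - 107 = -24 - 107 = -131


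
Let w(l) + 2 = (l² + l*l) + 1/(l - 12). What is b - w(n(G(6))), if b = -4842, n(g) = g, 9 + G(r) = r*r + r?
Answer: -147379/21 ≈ -7018.0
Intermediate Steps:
G(r) = -9 + r + r² (G(r) = -9 + (r*r + r) = -9 + (r² + r) = -9 + (r + r²) = -9 + r + r²)
w(l) = -2 + 1/(-12 + l) + 2*l² (w(l) = -2 + ((l² + l*l) + 1/(l - 12)) = -2 + ((l² + l²) + 1/(-12 + l)) = -2 + (2*l² + 1/(-12 + l)) = -2 + (1/(-12 + l) + 2*l²) = -2 + 1/(-12 + l) + 2*l²)
b - w(n(G(6))) = -4842 - (25 - 24*(-9 + 6 + 6²)² - 2*(-9 + 6 + 6²) + 2*(-9 + 6 + 6²)³)/(-12 + (-9 + 6 + 6²)) = -4842 - (25 - 24*(-9 + 6 + 36)² - 2*(-9 + 6 + 36) + 2*(-9 + 6 + 36)³)/(-12 + (-9 + 6 + 36)) = -4842 - (25 - 24*33² - 2*33 + 2*33³)/(-12 + 33) = -4842 - (25 - 24*1089 - 66 + 2*35937)/21 = -4842 - (25 - 26136 - 66 + 71874)/21 = -4842 - 45697/21 = -147379/21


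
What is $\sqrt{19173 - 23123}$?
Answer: $5 i \sqrt{158} \approx 62.849 i$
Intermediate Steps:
$\sqrt{19173 - 23123} = \sqrt{-3950} = 5 i \sqrt{158}$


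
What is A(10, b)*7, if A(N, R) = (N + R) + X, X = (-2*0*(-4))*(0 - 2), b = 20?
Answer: 210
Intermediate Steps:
X = 0 (X = (0*(-4))*(-2) = 0*(-2) = 0)
A(N, R) = N + R (A(N, R) = (N + R) + 0 = N + R)
A(10, b)*7 = (10 + 20)*7 = 30*7 = 210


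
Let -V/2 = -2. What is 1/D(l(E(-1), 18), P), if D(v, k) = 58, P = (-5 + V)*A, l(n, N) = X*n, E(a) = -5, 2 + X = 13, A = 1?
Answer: 1/58 ≈ 0.017241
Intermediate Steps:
V = 4 (V = -2*(-2) = 4)
X = 11 (X = -2 + 13 = 11)
l(n, N) = 11*n
P = -1 (P = (-5 + 4)*1 = -1*1 = -1)
1/D(l(E(-1), 18), P) = 1/58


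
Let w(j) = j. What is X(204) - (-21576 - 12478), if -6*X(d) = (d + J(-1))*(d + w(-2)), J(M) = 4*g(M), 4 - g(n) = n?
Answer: 79538/3 ≈ 26513.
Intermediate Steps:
g(n) = 4 - n
J(M) = 16 - 4*M (J(M) = 4*(4 - M) = 16 - 4*M)
X(d) = -(-2 + d)*(20 + d)/6 (X(d) = -(d + (16 - 4*(-1)))*(d - 2)/6 = -(d + (16 + 4))*(-2 + d)/6 = -(d + 20)*(-2 + d)/6 = -(20 + d)*(-2 + d)/6 = -(-2 + d)*(20 + d)/6)
X(204) - (-21576 - 12478) = (20/3 - 3*204 - 1/6*204**2) - (-21576 - 12478) = (20/3 - 612 - 1/6*41616) - 1*(-34054) = (20/3 - 612 - 6936) + 34054 = -22624/3 + 34054 = 79538/3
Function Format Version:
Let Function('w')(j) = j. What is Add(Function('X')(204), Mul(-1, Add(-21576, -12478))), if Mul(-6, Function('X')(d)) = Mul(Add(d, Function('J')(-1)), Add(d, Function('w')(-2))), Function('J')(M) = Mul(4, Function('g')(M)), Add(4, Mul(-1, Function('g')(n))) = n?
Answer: Rational(79538, 3) ≈ 26513.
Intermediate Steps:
Function('g')(n) = Add(4, Mul(-1, n))
Function('J')(M) = Add(16, Mul(-4, M)) (Function('J')(M) = Mul(4, Add(4, Mul(-1, M))) = Add(16, Mul(-4, M)))
Function('X')(d) = Mul(Rational(-1, 6), Add(-2, d), Add(20, d)) (Function('X')(d) = Mul(Rational(-1, 6), Mul(Add(d, Add(16, Mul(-4, -1))), Add(d, -2))) = Mul(Rational(-1, 6), Mul(Add(d, Add(16, 4)), Add(-2, d))) = Mul(Rational(-1, 6), Mul(Add(d, 20), Add(-2, d))) = Mul(Rational(-1, 6), Mul(Add(20, d), Add(-2, d))) = Mul(Rational(-1, 6), Mul(Add(-2, d), Add(20, d))) = Mul(Rational(-1, 6), Add(-2, d), Add(20, d)))
Add(Function('X')(204), Mul(-1, Add(-21576, -12478))) = Add(Add(Rational(20, 3), Mul(-3, 204), Mul(Rational(-1, 6), Pow(204, 2))), Mul(-1, Add(-21576, -12478))) = Add(Add(Rational(20, 3), -612, Mul(Rational(-1, 6), 41616)), Mul(-1, -34054)) = Add(Add(Rational(20, 3), -612, -6936), 34054) = Add(Rational(-22624, 3), 34054) = Rational(79538, 3)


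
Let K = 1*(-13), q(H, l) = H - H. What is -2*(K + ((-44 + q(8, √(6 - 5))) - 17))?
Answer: 148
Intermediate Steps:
q(H, l) = 0
K = -13
-2*(K + ((-44 + q(8, √(6 - 5))) - 17)) = -2*(-13 + ((-44 + 0) - 17)) = -2*(-13 + (-44 - 17)) = -2*(-13 - 61) = -2*(-74) = 148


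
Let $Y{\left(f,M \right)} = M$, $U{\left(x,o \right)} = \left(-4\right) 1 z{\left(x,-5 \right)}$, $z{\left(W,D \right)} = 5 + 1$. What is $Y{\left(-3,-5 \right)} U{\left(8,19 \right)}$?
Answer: $120$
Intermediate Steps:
$z{\left(W,D \right)} = 6$
$U{\left(x,o \right)} = -24$ ($U{\left(x,o \right)} = \left(-4\right) 1 \cdot 6 = \left(-4\right) 6 = -24$)
$Y{\left(-3,-5 \right)} U{\left(8,19 \right)} = \left(-5\right) \left(-24\right) = 120$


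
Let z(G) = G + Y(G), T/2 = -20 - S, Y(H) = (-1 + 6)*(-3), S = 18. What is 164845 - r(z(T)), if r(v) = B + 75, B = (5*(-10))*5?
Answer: 165020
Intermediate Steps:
Y(H) = -15 (Y(H) = 5*(-3) = -15)
T = -76 (T = 2*(-20 - 1*18) = 2*(-20 - 18) = 2*(-38) = -76)
z(G) = -15 + G (z(G) = G - 15 = -15 + G)
B = -250 (B = -50*5 = -250)
r(v) = -175 (r(v) = -250 + 75 = -175)
164845 - r(z(T)) = 164845 - 1*(-175) = 164845 + 175 = 165020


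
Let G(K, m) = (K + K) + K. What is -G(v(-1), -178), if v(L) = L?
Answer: 3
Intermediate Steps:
G(K, m) = 3*K (G(K, m) = 2*K + K = 3*K)
-G(v(-1), -178) = -3*(-1) = -1*(-3) = 3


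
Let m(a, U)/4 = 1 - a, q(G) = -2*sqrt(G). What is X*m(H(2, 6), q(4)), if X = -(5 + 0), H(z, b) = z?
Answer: 20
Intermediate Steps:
m(a, U) = 4 - 4*a (m(a, U) = 4*(1 - a) = 4 - 4*a)
X = -5 (X = -1*5 = -5)
X*m(H(2, 6), q(4)) = -5*(4 - 4*2) = -5*(4 - 8) = -5*(-4) = 20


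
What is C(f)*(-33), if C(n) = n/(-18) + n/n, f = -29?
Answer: -517/6 ≈ -86.167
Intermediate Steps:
C(n) = 1 - n/18 (C(n) = n*(-1/18) + 1 = -n/18 + 1 = 1 - n/18)
C(f)*(-33) = (1 - 1/18*(-29))*(-33) = (1 + 29/18)*(-33) = (47/18)*(-33) = -517/6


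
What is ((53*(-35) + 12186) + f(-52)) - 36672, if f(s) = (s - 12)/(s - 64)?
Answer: -763873/29 ≈ -26340.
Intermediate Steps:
f(s) = (-12 + s)/(-64 + s)
((53*(-35) + 12186) + f(-52)) - 36672 = ((53*(-35) + 12186) + (-12 - 52)/(-64 - 52)) - 36672 = ((-1855 + 12186) - 64/(-116)) - 36672 = (10331 - 1/116*(-64)) - 36672 = (10331 + 16/29) - 36672 = 299615/29 - 36672 = -763873/29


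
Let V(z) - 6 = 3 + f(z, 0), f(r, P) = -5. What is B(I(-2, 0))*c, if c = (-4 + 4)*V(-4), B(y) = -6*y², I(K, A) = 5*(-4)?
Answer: 0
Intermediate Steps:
I(K, A) = -20
V(z) = 4 (V(z) = 6 + (3 - 5) = 6 - 2 = 4)
c = 0 (c = (-4 + 4)*4 = 0*4 = 0)
B(I(-2, 0))*c = -6*(-20)²*0 = -6*400*0 = -2400*0 = 0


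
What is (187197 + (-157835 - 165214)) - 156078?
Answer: -291930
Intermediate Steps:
(187197 + (-157835 - 165214)) - 156078 = (187197 - 323049) - 156078 = -135852 - 156078 = -291930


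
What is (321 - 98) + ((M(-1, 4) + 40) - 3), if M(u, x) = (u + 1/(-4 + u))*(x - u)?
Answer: 254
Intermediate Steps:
(321 - 98) + ((M(-1, 4) + 40) - 3) = (321 - 98) + (((4 - 1*(-1) - 1*(-1)**3 + 4*(-1)**2 + 4*(-1)**2 - 4*(-1)*4)/(-4 - 1) + 40) - 3) = 223 + (((4 + 1 - 1*(-1) + 4*1 + 4*1 + 16)/(-5) + 40) - 3) = 223 + ((-(4 + 1 + 1 + 4 + 4 + 16)/5 + 40) - 3) = 223 + ((-1/5*30 + 40) - 3) = 223 + ((-6 + 40) - 3) = 223 + (34 - 3) = 223 + 31 = 254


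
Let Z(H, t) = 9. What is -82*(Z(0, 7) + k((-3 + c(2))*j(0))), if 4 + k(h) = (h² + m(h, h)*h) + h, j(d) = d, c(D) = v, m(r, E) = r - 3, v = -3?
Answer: -410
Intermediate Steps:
m(r, E) = -3 + r
c(D) = -3
k(h) = -4 + h + h² + h*(-3 + h) (k(h) = -4 + ((h² + (-3 + h)*h) + h) = -4 + ((h² + h*(-3 + h)) + h) = -4 + (h + h² + h*(-3 + h)) = -4 + h + h² + h*(-3 + h))
-82*(Z(0, 7) + k((-3 + c(2))*j(0))) = -82*(9 + (-4 - 2*(-3 - 3)*0 + 2*((-3 - 3)*0)²)) = -82*(9 + (-4 - (-12)*0 + 2*(-6*0)²)) = -82*(9 + (-4 - 2*0 + 2*0²)) = -82*(9 + (-4 + 0 + 2*0)) = -82*(9 + (-4 + 0 + 0)) = -82*(9 - 4) = -82*5 = -410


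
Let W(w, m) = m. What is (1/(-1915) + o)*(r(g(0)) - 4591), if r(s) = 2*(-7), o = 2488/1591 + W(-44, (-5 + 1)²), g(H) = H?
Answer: -49283786649/609353 ≈ -80879.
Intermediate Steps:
o = 27944/1591 (o = 2488/1591 + (-5 + 1)² = 2488*(1/1591) + (-4)² = 2488/1591 + 16 = 27944/1591 ≈ 17.564)
r(s) = -14
(1/(-1915) + o)*(r(g(0)) - 4591) = (1/(-1915) + 27944/1591)*(-14 - 4591) = (-1/1915 + 27944/1591)*(-4605) = (53511169/3046765)*(-4605) = -49283786649/609353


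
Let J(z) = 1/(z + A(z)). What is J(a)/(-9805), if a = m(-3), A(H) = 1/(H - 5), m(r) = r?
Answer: 8/245125 ≈ 3.2636e-5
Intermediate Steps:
A(H) = 1/(-5 + H)
a = -3
J(z) = 1/(z + 1/(-5 + z))
J(a)/(-9805) = ((-5 - 3)/(1 - 3*(-5 - 3)))/(-9805) = (-8/(1 - 3*(-8)))*(-1/9805) = (-8/(1 + 24))*(-1/9805) = (-8/25)*(-1/9805) = ((1/25)*(-8))*(-1/9805) = -8/25*(-1/9805) = 8/245125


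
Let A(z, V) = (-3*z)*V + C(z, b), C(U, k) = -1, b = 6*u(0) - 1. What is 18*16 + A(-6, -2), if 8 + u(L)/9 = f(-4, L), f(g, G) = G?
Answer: 251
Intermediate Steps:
u(L) = -72 + 9*L
b = -433 (b = 6*(-72 + 9*0) - 1 = 6*(-72 + 0) - 1 = 6*(-72) - 1 = -432 - 1 = -433)
A(z, V) = -1 - 3*V*z (A(z, V) = (-3*z)*V - 1 = -3*V*z - 1 = -1 - 3*V*z)
18*16 + A(-6, -2) = 18*16 + (-1 - 3*(-2)*(-6)) = 288 + (-1 - 36) = 288 - 37 = 251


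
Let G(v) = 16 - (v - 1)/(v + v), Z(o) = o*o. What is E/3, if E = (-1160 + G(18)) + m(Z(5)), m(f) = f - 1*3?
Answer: -40409/108 ≈ -374.16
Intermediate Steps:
Z(o) = o²
G(v) = 16 - (-1 + v)/(2*v)
m(f) = -3 + f (m(f) = f - 3 = -3 + f)
E = -40409/36 (E = (-1160 + (½)*(1 + 31*18)/18) + (-3 + 5²) = (-1160 + (½)*(1/18)*(1 + 558)) + (-3 + 25) = (-1160 + (½)*(1/18)*559) + 22 = (-1160 + 559/36) + 22 = -41201/36 + 22 = -40409/36 ≈ -1122.5)
E/3 = -40409/36/3 = (⅓)*(-40409/36) = -40409/108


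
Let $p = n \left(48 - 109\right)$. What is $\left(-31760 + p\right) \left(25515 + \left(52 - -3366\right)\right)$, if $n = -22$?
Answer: $-880083994$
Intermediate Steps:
$p = 1342$ ($p = - 22 \left(48 - 109\right) = \left(-22\right) \left(-61\right) = 1342$)
$\left(-31760 + p\right) \left(25515 + \left(52 - -3366\right)\right) = \left(-31760 + 1342\right) \left(25515 + \left(52 - -3366\right)\right) = - 30418 \left(25515 + \left(52 + 3366\right)\right) = - 30418 \left(25515 + 3418\right) = \left(-30418\right) 28933 = -880083994$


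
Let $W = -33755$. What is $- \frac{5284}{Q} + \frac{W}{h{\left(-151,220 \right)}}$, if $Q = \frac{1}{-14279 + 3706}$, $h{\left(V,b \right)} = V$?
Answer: $\frac{8436061287}{151} \approx 5.5868 \cdot 10^{7}$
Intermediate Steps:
$Q = - \frac{1}{10573}$ ($Q = \frac{1}{-10573} = - \frac{1}{10573} \approx -9.4581 \cdot 10^{-5}$)
$- \frac{5284}{Q} + \frac{W}{h{\left(-151,220 \right)}} = - \frac{5284}{- \frac{1}{10573}} - \frac{33755}{-151} = \left(-5284\right) \left(-10573\right) - - \frac{33755}{151} = 55867732 + \frac{33755}{151} = \frac{8436061287}{151}$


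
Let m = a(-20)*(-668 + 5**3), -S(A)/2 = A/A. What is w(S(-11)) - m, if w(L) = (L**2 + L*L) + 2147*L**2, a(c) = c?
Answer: -2264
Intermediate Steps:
S(A) = -2 (S(A) = -2*A/A = -2*1 = -2)
m = 10860 (m = -20*(-668 + 5**3) = -20*(-668 + 125) = -20*(-543) = 10860)
w(L) = 2149*L**2 (w(L) = (L**2 + L**2) + 2147*L**2 = 2*L**2 + 2147*L**2 = 2149*L**2)
w(S(-11)) - m = 2149*(-2)**2 - 1*10860 = 2149*4 - 10860 = 8596 - 10860 = -2264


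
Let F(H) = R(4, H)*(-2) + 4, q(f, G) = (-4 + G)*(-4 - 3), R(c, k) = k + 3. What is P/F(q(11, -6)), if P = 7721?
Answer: -7721/142 ≈ -54.373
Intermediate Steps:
R(c, k) = 3 + k
q(f, G) = 28 - 7*G (q(f, G) = (-4 + G)*(-7) = 28 - 7*G)
F(H) = -2 - 2*H (F(H) = (3 + H)*(-2) + 4 = (-6 - 2*H) + 4 = -2 - 2*H)
P/F(q(11, -6)) = 7721/(-2 - 2*(28 - 7*(-6))) = 7721/(-2 - 2*(28 + 42)) = 7721/(-2 - 2*70) = 7721/(-2 - 140) = 7721/(-142) = 7721*(-1/142) = -7721/142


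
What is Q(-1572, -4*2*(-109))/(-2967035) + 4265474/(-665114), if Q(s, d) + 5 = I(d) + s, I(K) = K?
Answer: -1265534174422/197341651699 ≈ -6.4129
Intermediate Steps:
Q(s, d) = -5 + d + s (Q(s, d) = -5 + (d + s) = -5 + d + s)
Q(-1572, -4*2*(-109))/(-2967035) + 4265474/(-665114) = (-5 - 4*2*(-109) - 1572)/(-2967035) + 4265474/(-665114) = (-5 - 8*(-109) - 1572)*(-1/2967035) + 4265474*(-1/665114) = (-5 + 872 - 1572)*(-1/2967035) - 2132737/332557 = -705*(-1/2967035) - 2132737/332557 = 141/593407 - 2132737/332557 = -1265534174422/197341651699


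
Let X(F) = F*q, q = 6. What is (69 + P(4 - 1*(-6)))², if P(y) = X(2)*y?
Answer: 35721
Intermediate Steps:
X(F) = 6*F (X(F) = F*6 = 6*F)
P(y) = 12*y (P(y) = (6*2)*y = 12*y)
(69 + P(4 - 1*(-6)))² = (69 + 12*(4 - 1*(-6)))² = (69 + 12*(4 + 6))² = (69 + 12*10)² = (69 + 120)² = 189² = 35721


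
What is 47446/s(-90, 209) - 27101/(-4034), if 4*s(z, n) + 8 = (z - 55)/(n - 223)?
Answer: 10719135517/133122 ≈ 80521.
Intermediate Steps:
s(z, n) = -2 + (-55 + z)/(4*(-223 + n)) (s(z, n) = -2 + ((z - 55)/(n - 223))/4 = -2 + ((-55 + z)/(-223 + n))/4 = -2 + (-55 + z)/(4*(-223 + n)))
47446/s(-90, 209) - 27101/(-4034) = 47446/(((1729 - 90 - 8*209)/(4*(-223 + 209)))) - 27101/(-4034) = 47446/(((¼)*(1729 - 90 - 1672)/(-14))) - 27101*(-1/4034) = 47446/(((¼)*(-1/14)*(-33))) + 27101/4034 = 47446/(33/56) + 27101/4034 = 47446*(56/33) + 27101/4034 = 2656976/33 + 27101/4034 = 10719135517/133122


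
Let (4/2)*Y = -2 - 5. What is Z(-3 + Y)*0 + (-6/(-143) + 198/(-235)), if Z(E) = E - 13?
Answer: -26904/33605 ≈ -0.80060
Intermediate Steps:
Y = -7/2 (Y = (-2 - 5)/2 = (1/2)*(-7) = -7/2 ≈ -3.5000)
Z(E) = -13 + E
Z(-3 + Y)*0 + (-6/(-143) + 198/(-235)) = (-13 + (-3 - 7/2))*0 + (-6/(-143) + 198/(-235)) = (-13 - 13/2)*0 + (-6*(-1/143) + 198*(-1/235)) = -39/2*0 + (6/143 - 198/235) = 0 - 26904/33605 = -26904/33605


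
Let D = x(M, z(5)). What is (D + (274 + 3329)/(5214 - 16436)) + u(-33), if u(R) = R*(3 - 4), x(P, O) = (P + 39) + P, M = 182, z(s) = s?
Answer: 4889189/11222 ≈ 435.68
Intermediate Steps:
x(P, O) = 39 + 2*P (x(P, O) = (39 + P) + P = 39 + 2*P)
D = 403 (D = 39 + 2*182 = 39 + 364 = 403)
u(R) = -R (u(R) = R*(-1) = -R)
(D + (274 + 3329)/(5214 - 16436)) + u(-33) = (403 + (274 + 3329)/(5214 - 16436)) - 1*(-33) = (403 + 3603/(-11222)) + 33 = (403 + 3603*(-1/11222)) + 33 = (403 - 3603/11222) + 33 = 4518863/11222 + 33 = 4889189/11222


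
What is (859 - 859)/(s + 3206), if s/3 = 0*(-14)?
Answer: 0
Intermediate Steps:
s = 0 (s = 3*(0*(-14)) = 3*0 = 0)
(859 - 859)/(s + 3206) = (859 - 859)/(0 + 3206) = 0/3206 = 0*(1/3206) = 0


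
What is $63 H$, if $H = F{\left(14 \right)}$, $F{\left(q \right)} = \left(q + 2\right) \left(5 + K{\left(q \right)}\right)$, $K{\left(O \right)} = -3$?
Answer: $2016$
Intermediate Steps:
$F{\left(q \right)} = 4 + 2 q$ ($F{\left(q \right)} = \left(q + 2\right) \left(5 - 3\right) = \left(2 + q\right) 2 = 4 + 2 q$)
$H = 32$ ($H = 4 + 2 \cdot 14 = 4 + 28 = 32$)
$63 H = 63 \cdot 32 = 2016$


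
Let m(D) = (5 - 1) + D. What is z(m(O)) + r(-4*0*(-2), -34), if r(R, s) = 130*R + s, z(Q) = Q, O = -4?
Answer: -34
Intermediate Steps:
m(D) = 4 + D
r(R, s) = s + 130*R
z(m(O)) + r(-4*0*(-2), -34) = (4 - 4) + (-34 + 130*(-4*0*(-2))) = 0 + (-34 + 130*(0*(-2))) = 0 + (-34 + 130*0) = 0 + (-34 + 0) = 0 - 34 = -34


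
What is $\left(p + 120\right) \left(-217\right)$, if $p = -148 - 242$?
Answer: $58590$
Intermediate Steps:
$p = -390$ ($p = -148 - 242 = -390$)
$\left(p + 120\right) \left(-217\right) = \left(-390 + 120\right) \left(-217\right) = \left(-270\right) \left(-217\right) = 58590$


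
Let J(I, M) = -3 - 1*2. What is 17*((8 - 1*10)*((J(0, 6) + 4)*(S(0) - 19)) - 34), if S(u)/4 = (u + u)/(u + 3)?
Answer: -1224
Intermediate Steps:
J(I, M) = -5 (J(I, M) = -3 - 2 = -5)
S(u) = 8*u/(3 + u) (S(u) = 4*((u + u)/(u + 3)) = 4*((2*u)/(3 + u)) = 4*(2*u/(3 + u)) = 8*u/(3 + u))
17*((8 - 1*10)*((J(0, 6) + 4)*(S(0) - 19)) - 34) = 17*((8 - 1*10)*((-5 + 4)*(8*0/(3 + 0) - 19)) - 34) = 17*((8 - 10)*(-(8*0/3 - 19)) - 34) = 17*(-(-2)*(8*0*(⅓) - 19) - 34) = 17*(-(-2)*(0 - 19) - 34) = 17*(-(-2)*(-19) - 34) = 17*(-2*19 - 34) = 17*(-38 - 34) = 17*(-72) = -1224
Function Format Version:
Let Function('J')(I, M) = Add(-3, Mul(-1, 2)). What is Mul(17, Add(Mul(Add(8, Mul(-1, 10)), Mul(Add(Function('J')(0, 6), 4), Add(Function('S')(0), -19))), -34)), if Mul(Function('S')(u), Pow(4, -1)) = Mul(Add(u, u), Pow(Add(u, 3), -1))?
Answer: -1224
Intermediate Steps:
Function('J')(I, M) = -5 (Function('J')(I, M) = Add(-3, -2) = -5)
Function('S')(u) = Mul(8, u, Pow(Add(3, u), -1)) (Function('S')(u) = Mul(4, Mul(Add(u, u), Pow(Add(u, 3), -1))) = Mul(4, Mul(Mul(2, u), Pow(Add(3, u), -1))) = Mul(4, Mul(2, u, Pow(Add(3, u), -1))) = Mul(8, u, Pow(Add(3, u), -1)))
Mul(17, Add(Mul(Add(8, Mul(-1, 10)), Mul(Add(Function('J')(0, 6), 4), Add(Function('S')(0), -19))), -34)) = Mul(17, Add(Mul(Add(8, Mul(-1, 10)), Mul(Add(-5, 4), Add(Mul(8, 0, Pow(Add(3, 0), -1)), -19))), -34)) = Mul(17, Add(Mul(Add(8, -10), Mul(-1, Add(Mul(8, 0, Pow(3, -1)), -19))), -34)) = Mul(17, Add(Mul(-2, Mul(-1, Add(Mul(8, 0, Rational(1, 3)), -19))), -34)) = Mul(17, Add(Mul(-2, Mul(-1, Add(0, -19))), -34)) = Mul(17, Add(Mul(-2, Mul(-1, -19)), -34)) = Mul(17, Add(Mul(-2, 19), -34)) = Mul(17, Add(-38, -34)) = Mul(17, -72) = -1224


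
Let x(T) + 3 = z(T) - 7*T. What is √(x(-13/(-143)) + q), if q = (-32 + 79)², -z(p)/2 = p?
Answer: √266827/11 ≈ 46.959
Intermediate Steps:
z(p) = -2*p
x(T) = -3 - 9*T (x(T) = -3 + (-2*T - 7*T) = -3 - 9*T)
q = 2209 (q = 47² = 2209)
√(x(-13/(-143)) + q) = √((-3 - (-117)/(-143)) + 2209) = √((-3 - (-117)*(-1)/143) + 2209) = √((-3 - 9*1/11) + 2209) = √((-3 - 9/11) + 2209) = √(-42/11 + 2209) = √(24257/11) = √266827/11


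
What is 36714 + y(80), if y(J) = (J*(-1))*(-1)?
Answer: 36794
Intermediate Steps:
y(J) = J (y(J) = -J*(-1) = J)
36714 + y(80) = 36714 + 80 = 36794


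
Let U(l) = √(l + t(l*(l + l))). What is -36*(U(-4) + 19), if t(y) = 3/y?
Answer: -684 - 45*I*√10/2 ≈ -684.0 - 71.151*I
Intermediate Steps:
U(l) = √(l + 3/(2*l²)) (U(l) = √(l + 3/((l*(l + l)))) = √(l + 3/((l*(2*l)))) = √(l + 3/((2*l²))) = √(l + 3*(1/(2*l²))) = √(l + 3/(2*l²)))
-36*(U(-4) + 19) = -36*(√(4*(-4) + 6/(-4)²)/2 + 19) = -36*(√(-16 + 6*(1/16))/2 + 19) = -36*(√(-16 + 3/8)/2 + 19) = -36*(√(-125/8)/2 + 19) = -36*((5*I*√10/4)/2 + 19) = -36*(5*I*√10/8 + 19) = -36*(19 + 5*I*√10/8) = -684 - 45*I*√10/2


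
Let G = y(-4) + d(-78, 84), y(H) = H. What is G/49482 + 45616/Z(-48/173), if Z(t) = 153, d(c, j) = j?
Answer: 41799688/140199 ≈ 298.15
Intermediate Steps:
G = 80 (G = -4 + 84 = 80)
G/49482 + 45616/Z(-48/173) = 80/49482 + 45616/153 = 80*(1/49482) + 45616*(1/153) = 40/24741 + 45616/153 = 41799688/140199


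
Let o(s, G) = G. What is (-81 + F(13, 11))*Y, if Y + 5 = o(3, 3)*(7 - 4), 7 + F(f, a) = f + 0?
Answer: -300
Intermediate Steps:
F(f, a) = -7 + f (F(f, a) = -7 + (f + 0) = -7 + f)
Y = 4 (Y = -5 + 3*(7 - 4) = -5 + 3*3 = -5 + 9 = 4)
(-81 + F(13, 11))*Y = (-81 + (-7 + 13))*4 = (-81 + 6)*4 = -75*4 = -300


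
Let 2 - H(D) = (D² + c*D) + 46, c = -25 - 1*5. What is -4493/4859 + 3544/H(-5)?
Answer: -18204263/1064121 ≈ -17.107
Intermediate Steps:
c = -30 (c = -25 - 5 = -30)
H(D) = -44 - D² + 30*D (H(D) = 2 - ((D² - 30*D) + 46) = 2 - (46 + D² - 30*D) = 2 + (-46 - D² + 30*D) = -44 - D² + 30*D)
-4493/4859 + 3544/H(-5) = -4493/4859 + 3544/(-44 - 1*(-5)² + 30*(-5)) = -4493*1/4859 + 3544/(-44 - 1*25 - 150) = -4493/4859 + 3544/(-44 - 25 - 150) = -4493/4859 + 3544/(-219) = -4493/4859 + 3544*(-1/219) = -4493/4859 - 3544/219 = -18204263/1064121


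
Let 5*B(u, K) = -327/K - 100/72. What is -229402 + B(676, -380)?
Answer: -3922776007/17100 ≈ -2.2940e+5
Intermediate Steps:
B(u, K) = -5/18 - 327/(5*K) (B(u, K) = (-327/K - 100/72)/5 = (-327/K - 100*1/72)/5 = (-327/K - 25/18)/5 = (-25/18 - 327/K)/5 = -5/18 - 327/(5*K))
-229402 + B(676, -380) = -229402 + (1/90)*(-5886 - 25*(-380))/(-380) = -229402 + (1/90)*(-1/380)*(-5886 + 9500) = -229402 + (1/90)*(-1/380)*3614 = -229402 - 1807/17100 = -3922776007/17100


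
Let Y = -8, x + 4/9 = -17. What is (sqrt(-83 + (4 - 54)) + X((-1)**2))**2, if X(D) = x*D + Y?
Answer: 41668/81 - 458*I*sqrt(133)/9 ≈ 514.42 - 586.88*I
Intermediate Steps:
x = -157/9 (x = -4/9 - 17 = -157/9 ≈ -17.444)
X(D) = -8 - 157*D/9 (X(D) = -157*D/9 - 8 = -8 - 157*D/9)
(sqrt(-83 + (4 - 54)) + X((-1)**2))**2 = (sqrt(-83 + (4 - 54)) + (-8 - 157/9*(-1)**2))**2 = (sqrt(-83 - 50) + (-8 - 157/9*1))**2 = (sqrt(-133) + (-8 - 157/9))**2 = (I*sqrt(133) - 229/9)**2 = (-229/9 + I*sqrt(133))**2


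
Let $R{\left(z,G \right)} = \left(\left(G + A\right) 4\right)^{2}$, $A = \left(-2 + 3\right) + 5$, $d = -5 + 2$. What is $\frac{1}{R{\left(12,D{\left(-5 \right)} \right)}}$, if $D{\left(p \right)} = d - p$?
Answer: $\frac{1}{1024} \approx 0.00097656$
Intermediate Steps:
$d = -3$
$A = 6$ ($A = 1 + 5 = 6$)
$D{\left(p \right)} = -3 - p$
$R{\left(z,G \right)} = \left(24 + 4 G\right)^{2}$ ($R{\left(z,G \right)} = \left(\left(G + 6\right) 4\right)^{2} = \left(\left(6 + G\right) 4\right)^{2} = \left(24 + 4 G\right)^{2}$)
$\frac{1}{R{\left(12,D{\left(-5 \right)} \right)}} = \frac{1}{16 \left(6 - -2\right)^{2}} = \frac{1}{16 \left(6 + \left(-3 + 5\right)\right)^{2}} = \frac{1}{16 \left(6 + 2\right)^{2}} = \frac{1}{16 \cdot 8^{2}} = \frac{1}{16 \cdot 64} = \frac{1}{1024}$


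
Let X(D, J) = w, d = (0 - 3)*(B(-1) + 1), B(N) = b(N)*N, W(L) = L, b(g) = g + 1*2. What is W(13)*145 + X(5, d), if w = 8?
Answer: 1893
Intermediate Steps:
b(g) = 2 + g (b(g) = g + 2 = 2 + g)
B(N) = N*(2 + N) (B(N) = (2 + N)*N = N*(2 + N))
d = 0 (d = (0 - 3)*(-(2 - 1) + 1) = -3*(-1*1 + 1) = -3*(-1 + 1) = -3*0 = 0)
X(D, J) = 8
W(13)*145 + X(5, d) = 13*145 + 8 = 1885 + 8 = 1893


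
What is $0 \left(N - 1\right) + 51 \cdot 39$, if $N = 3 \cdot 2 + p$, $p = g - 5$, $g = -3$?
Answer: $1989$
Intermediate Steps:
$p = -8$ ($p = -3 - 5 = -8$)
$N = -2$ ($N = 3 \cdot 2 - 8 = 6 - 8 = -2$)
$0 \left(N - 1\right) + 51 \cdot 39 = 0 \left(-2 - 1\right) + 51 \cdot 39 = 0 \left(-3\right) + 1989 = 0 + 1989 = 1989$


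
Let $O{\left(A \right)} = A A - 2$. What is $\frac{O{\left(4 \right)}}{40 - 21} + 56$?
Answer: $\frac{1078}{19} \approx 56.737$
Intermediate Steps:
$O{\left(A \right)} = -2 + A^{2}$ ($O{\left(A \right)} = A^{2} - 2 = -2 + A^{2}$)
$\frac{O{\left(4 \right)}}{40 - 21} + 56 = \frac{-2 + 4^{2}}{40 - 21} + 56 = \frac{-2 + 16}{19} + 56 = 14 \cdot \frac{1}{19} + 56 = \frac{14}{19} + 56 = \frac{1078}{19}$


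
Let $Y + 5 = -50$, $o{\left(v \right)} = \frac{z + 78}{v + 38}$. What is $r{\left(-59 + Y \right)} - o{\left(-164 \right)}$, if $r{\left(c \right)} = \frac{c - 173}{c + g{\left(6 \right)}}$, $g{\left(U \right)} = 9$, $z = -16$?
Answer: $\frac{1016}{315} \approx 3.2254$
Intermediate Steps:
$o{\left(v \right)} = \frac{62}{38 + v}$ ($o{\left(v \right)} = \frac{-16 + 78}{v + 38} = \frac{62}{38 + v}$)
$Y = -55$ ($Y = -5 - 50 = -55$)
$r{\left(c \right)} = \frac{-173 + c}{9 + c}$ ($r{\left(c \right)} = \frac{c - 173}{c + 9} = \frac{-173 + c}{9 + c}$)
$r{\left(-59 + Y \right)} - o{\left(-164 \right)} = \frac{-173 - 114}{9 - 114} - \frac{62}{38 - 164} = \frac{-173 - 114}{9 - 114} - \frac{62}{-126} = \frac{1}{-105} \left(-287\right) - 62 \left(- \frac{1}{126}\right) = \left(- \frac{1}{105}\right) \left(-287\right) - - \frac{31}{63} = \frac{41}{15} + \frac{31}{63} = \frac{1016}{315}$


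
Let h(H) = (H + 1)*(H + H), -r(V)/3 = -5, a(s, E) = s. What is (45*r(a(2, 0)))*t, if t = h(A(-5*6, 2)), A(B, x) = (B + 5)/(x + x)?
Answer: 354375/8 ≈ 44297.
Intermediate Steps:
A(B, x) = (5 + B)/(2*x) (A(B, x) = (5 + B)/((2*x)) = (5 + B)*(1/(2*x)) = (5 + B)/(2*x))
r(V) = 15 (r(V) = -3*(-5) = 15)
h(H) = 2*H*(1 + H) (h(H) = (1 + H)*(2*H) = 2*H*(1 + H))
t = 525/8 (t = 2*((½)*(5 - 5*6)/2)*(1 + (½)*(5 - 5*6)/2) = 2*((½)*(½)*(5 - 30))*(1 + (½)*(½)*(5 - 30)) = 2*((½)*(½)*(-25))*(1 + (½)*(½)*(-25)) = 2*(-25/4)*(1 - 25/4) = 2*(-25/4)*(-21/4) = 525/8 ≈ 65.625)
(45*r(a(2, 0)))*t = (45*15)*(525/8) = 675*(525/8) = 354375/8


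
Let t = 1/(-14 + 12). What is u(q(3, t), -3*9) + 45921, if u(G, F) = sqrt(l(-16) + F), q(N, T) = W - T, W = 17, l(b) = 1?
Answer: 45921 + I*sqrt(26) ≈ 45921.0 + 5.099*I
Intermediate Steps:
t = -1/2 (t = 1/(-2) = -1/2 ≈ -0.50000)
q(N, T) = 17 - T
u(G, F) = sqrt(1 + F)
u(q(3, t), -3*9) + 45921 = sqrt(1 - 3*9) + 45921 = sqrt(1 - 27) + 45921 = sqrt(-26) + 45921 = I*sqrt(26) + 45921 = 45921 + I*sqrt(26)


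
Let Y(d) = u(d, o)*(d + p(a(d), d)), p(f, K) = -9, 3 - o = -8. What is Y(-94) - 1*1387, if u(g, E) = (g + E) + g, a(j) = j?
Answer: 16844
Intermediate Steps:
o = 11 (o = 3 - 1*(-8) = 3 + 8 = 11)
u(g, E) = E + 2*g (u(g, E) = (E + g) + g = E + 2*g)
Y(d) = (-9 + d)*(11 + 2*d) (Y(d) = (11 + 2*d)*(d - 9) = (11 + 2*d)*(-9 + d) = (-9 + d)*(11 + 2*d))
Y(-94) - 1*1387 = (-9 - 94)*(11 + 2*(-94)) - 1*1387 = -103*(11 - 188) - 1387 = -103*(-177) - 1387 = 18231 - 1387 = 16844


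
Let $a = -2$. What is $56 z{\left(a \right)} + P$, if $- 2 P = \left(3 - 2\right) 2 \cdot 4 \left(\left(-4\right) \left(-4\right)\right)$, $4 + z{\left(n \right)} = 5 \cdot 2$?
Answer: $272$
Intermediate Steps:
$z{\left(n \right)} = 6$ ($z{\left(n \right)} = -4 + 5 \cdot 2 = -4 + 10 = 6$)
$P = -64$ ($P = - \frac{\left(3 - 2\right) 2 \cdot 4 \left(\left(-4\right) \left(-4\right)\right)}{2} = - \frac{\left(3 - 2\right) 2 \cdot 4 \cdot 16}{2} = - \frac{1 \cdot 2 \cdot 4 \cdot 16}{2} = - \frac{2 \cdot 4 \cdot 16}{2} = - \frac{8 \cdot 16}{2} = \left(- \frac{1}{2}\right) 128 = -64$)
$56 z{\left(a \right)} + P = 56 \cdot 6 - 64 = 336 - 64 = 272$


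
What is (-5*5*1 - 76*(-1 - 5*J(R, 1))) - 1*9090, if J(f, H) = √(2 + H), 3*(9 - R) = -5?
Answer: -9039 + 380*√3 ≈ -8380.8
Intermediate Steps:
R = 32/3 (R = 9 - ⅓*(-5) = 9 + 5/3 = 32/3 ≈ 10.667)
(-5*5*1 - 76*(-1 - 5*J(R, 1))) - 1*9090 = (-5*5*1 - 76*(-1 - 5*√(2 + 1))) - 1*9090 = (-25*1 - 76*(-1 - 5*√3)) - 9090 = (-25 + (76 + 380*√3)) - 9090 = (51 + 380*√3) - 9090 = -9039 + 380*√3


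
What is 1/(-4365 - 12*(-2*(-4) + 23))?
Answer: -1/4737 ≈ -0.00021110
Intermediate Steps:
1/(-4365 - 12*(-2*(-4) + 23)) = 1/(-4365 - 12*(8 + 23)) = 1/(-4365 - 12*31) = 1/(-4365 - 372) = 1/(-4737) = -1/4737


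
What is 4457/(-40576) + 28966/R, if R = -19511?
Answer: -1262284943/791678336 ≈ -1.5944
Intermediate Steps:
4457/(-40576) + 28966/R = 4457/(-40576) + 28966/(-19511) = 4457*(-1/40576) + 28966*(-1/19511) = -4457/40576 - 28966/19511 = -1262284943/791678336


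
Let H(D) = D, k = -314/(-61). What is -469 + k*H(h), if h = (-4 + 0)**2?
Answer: -23585/61 ≈ -386.64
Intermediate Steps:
h = 16 (h = (-4)**2 = 16)
k = 314/61 (k = -314*(-1/61) = 314/61 ≈ 5.1475)
-469 + k*H(h) = -469 + (314/61)*16 = -469 + 5024/61 = -23585/61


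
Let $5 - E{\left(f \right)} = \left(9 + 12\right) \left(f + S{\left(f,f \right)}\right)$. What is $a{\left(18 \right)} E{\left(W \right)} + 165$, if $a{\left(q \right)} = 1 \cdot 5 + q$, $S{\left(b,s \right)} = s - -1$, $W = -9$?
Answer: $8491$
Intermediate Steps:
$S{\left(b,s \right)} = 1 + s$ ($S{\left(b,s \right)} = s + 1 = 1 + s$)
$a{\left(q \right)} = 5 + q$
$E{\left(f \right)} = -16 - 42 f$ ($E{\left(f \right)} = 5 - \left(9 + 12\right) \left(f + \left(1 + f\right)\right) = 5 - 21 \left(1 + 2 f\right) = 5 - \left(21 + 42 f\right) = -16 - 42 f$)
$a{\left(18 \right)} E{\left(W \right)} + 165 = \left(5 + 18\right) \left(-16 - -378\right) + 165 = 23 \left(-16 + 378\right) + 165 = 23 \cdot 362 + 165 = 8326 + 165 = 8491$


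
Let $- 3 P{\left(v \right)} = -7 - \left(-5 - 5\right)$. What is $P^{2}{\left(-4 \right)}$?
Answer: $1$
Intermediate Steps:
$P{\left(v \right)} = -1$ ($P{\left(v \right)} = - \frac{-7 - \left(-5 - 5\right)}{3} = - \frac{-7 - -10}{3} = - \frac{-7 + 10}{3} = \left(- \frac{1}{3}\right) 3 = -1$)
$P^{2}{\left(-4 \right)} = \left(-1\right)^{2} = 1$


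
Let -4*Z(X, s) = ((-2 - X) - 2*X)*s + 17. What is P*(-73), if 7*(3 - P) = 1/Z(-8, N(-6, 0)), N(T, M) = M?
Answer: -26353/119 ≈ -221.45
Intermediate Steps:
Z(X, s) = -17/4 - s*(-2 - 3*X)/4 (Z(X, s) = -(((-2 - X) - 2*X)*s + 17)/4 = -((-2 - 3*X)*s + 17)/4 = -(s*(-2 - 3*X) + 17)/4 = -(17 + s*(-2 - 3*X))/4 = -17/4 - s*(-2 - 3*X)/4)
P = 361/119 (P = 3 - 1/(7*(-17/4 + (½)*0 + (¾)*(-8)*0)) = 3 - 1/(7*(-17/4 + 0 + 0)) = 3 - 1/(7*(-17/4)) = 3 - ⅐*(-4/17) = 3 + 4/119 = 361/119 ≈ 3.0336)
P*(-73) = (361/119)*(-73) = -26353/119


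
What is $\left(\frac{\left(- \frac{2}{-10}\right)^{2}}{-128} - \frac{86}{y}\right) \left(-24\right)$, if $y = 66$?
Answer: $\frac{137633}{4400} \approx 31.28$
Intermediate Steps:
$\left(\frac{\left(- \frac{2}{-10}\right)^{2}}{-128} - \frac{86}{y}\right) \left(-24\right) = \left(\frac{\left(- \frac{2}{-10}\right)^{2}}{-128} - \frac{86}{66}\right) \left(-24\right) = \left(\left(\left(-2\right) \left(- \frac{1}{10}\right)\right)^{2} \left(- \frac{1}{128}\right) - \frac{43}{33}\right) \left(-24\right) = \left(\left(\frac{1}{5}\right)^{2} \left(- \frac{1}{128}\right) - \frac{43}{33}\right) \left(-24\right) = \left(\frac{1}{25} \left(- \frac{1}{128}\right) - \frac{43}{33}\right) \left(-24\right) = \left(- \frac{1}{3200} - \frac{43}{33}\right) \left(-24\right) = \left(- \frac{137633}{105600}\right) \left(-24\right) = \frac{137633}{4400}$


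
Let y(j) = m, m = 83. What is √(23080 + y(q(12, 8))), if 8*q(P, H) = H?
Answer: √23163 ≈ 152.19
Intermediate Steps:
q(P, H) = H/8
y(j) = 83
√(23080 + y(q(12, 8))) = √(23080 + 83) = √23163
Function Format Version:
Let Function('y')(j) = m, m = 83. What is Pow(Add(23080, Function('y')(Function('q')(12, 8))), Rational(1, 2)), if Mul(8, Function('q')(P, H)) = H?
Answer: Pow(23163, Rational(1, 2)) ≈ 152.19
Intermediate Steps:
Function('q')(P, H) = Mul(Rational(1, 8), H)
Function('y')(j) = 83
Pow(Add(23080, Function('y')(Function('q')(12, 8))), Rational(1, 2)) = Pow(Add(23080, 83), Rational(1, 2)) = Pow(23163, Rational(1, 2))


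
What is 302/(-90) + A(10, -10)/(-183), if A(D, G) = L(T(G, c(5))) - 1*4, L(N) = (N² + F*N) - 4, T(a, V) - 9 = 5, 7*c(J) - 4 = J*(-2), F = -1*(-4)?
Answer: -211/45 ≈ -4.6889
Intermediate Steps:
F = 4
c(J) = 4/7 - 2*J/7 (c(J) = 4/7 + (J*(-2))/7 = 4/7 + (-2*J)/7 = 4/7 - 2*J/7)
T(a, V) = 14 (T(a, V) = 9 + 5 = 14)
L(N) = -4 + N² + 4*N (L(N) = (N² + 4*N) - 4 = -4 + N² + 4*N)
A(D, G) = 244 (A(D, G) = (-4 + 14² + 4*14) - 1*4 = (-4 + 196 + 56) - 4 = 248 - 4 = 244)
302/(-90) + A(10, -10)/(-183) = 302/(-90) + 244/(-183) = 302*(-1/90) + 244*(-1/183) = -151/45 - 4/3 = -211/45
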